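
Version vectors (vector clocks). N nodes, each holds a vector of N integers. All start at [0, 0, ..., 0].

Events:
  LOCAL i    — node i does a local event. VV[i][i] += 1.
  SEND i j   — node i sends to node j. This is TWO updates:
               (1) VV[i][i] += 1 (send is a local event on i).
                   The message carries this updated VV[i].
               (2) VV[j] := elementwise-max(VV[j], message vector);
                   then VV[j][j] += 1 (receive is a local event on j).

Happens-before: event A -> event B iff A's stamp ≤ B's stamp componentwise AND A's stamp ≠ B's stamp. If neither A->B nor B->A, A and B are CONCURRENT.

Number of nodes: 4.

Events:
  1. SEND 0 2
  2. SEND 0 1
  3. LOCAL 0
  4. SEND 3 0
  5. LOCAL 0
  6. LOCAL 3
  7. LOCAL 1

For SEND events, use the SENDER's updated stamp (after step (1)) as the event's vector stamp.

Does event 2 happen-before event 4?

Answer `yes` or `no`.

Answer: no

Derivation:
Initial: VV[0]=[0, 0, 0, 0]
Initial: VV[1]=[0, 0, 0, 0]
Initial: VV[2]=[0, 0, 0, 0]
Initial: VV[3]=[0, 0, 0, 0]
Event 1: SEND 0->2: VV[0][0]++ -> VV[0]=[1, 0, 0, 0], msg_vec=[1, 0, 0, 0]; VV[2]=max(VV[2],msg_vec) then VV[2][2]++ -> VV[2]=[1, 0, 1, 0]
Event 2: SEND 0->1: VV[0][0]++ -> VV[0]=[2, 0, 0, 0], msg_vec=[2, 0, 0, 0]; VV[1]=max(VV[1],msg_vec) then VV[1][1]++ -> VV[1]=[2, 1, 0, 0]
Event 3: LOCAL 0: VV[0][0]++ -> VV[0]=[3, 0, 0, 0]
Event 4: SEND 3->0: VV[3][3]++ -> VV[3]=[0, 0, 0, 1], msg_vec=[0, 0, 0, 1]; VV[0]=max(VV[0],msg_vec) then VV[0][0]++ -> VV[0]=[4, 0, 0, 1]
Event 5: LOCAL 0: VV[0][0]++ -> VV[0]=[5, 0, 0, 1]
Event 6: LOCAL 3: VV[3][3]++ -> VV[3]=[0, 0, 0, 2]
Event 7: LOCAL 1: VV[1][1]++ -> VV[1]=[2, 2, 0, 0]
Event 2 stamp: [2, 0, 0, 0]
Event 4 stamp: [0, 0, 0, 1]
[2, 0, 0, 0] <= [0, 0, 0, 1]? False. Equal? False. Happens-before: False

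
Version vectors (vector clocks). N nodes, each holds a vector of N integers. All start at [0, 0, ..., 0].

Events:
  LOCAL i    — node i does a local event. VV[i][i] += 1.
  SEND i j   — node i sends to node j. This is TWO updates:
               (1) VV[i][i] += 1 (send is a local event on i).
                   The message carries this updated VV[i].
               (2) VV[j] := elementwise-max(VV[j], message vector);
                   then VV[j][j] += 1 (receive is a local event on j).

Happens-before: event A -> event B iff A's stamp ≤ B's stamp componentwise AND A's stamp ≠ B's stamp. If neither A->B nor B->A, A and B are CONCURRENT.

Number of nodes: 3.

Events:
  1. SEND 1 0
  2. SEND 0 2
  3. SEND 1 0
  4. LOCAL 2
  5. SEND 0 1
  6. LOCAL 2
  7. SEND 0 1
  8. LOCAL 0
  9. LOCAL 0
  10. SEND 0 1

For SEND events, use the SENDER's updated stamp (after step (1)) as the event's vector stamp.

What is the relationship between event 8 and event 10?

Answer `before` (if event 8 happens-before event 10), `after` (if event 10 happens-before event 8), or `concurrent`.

Initial: VV[0]=[0, 0, 0]
Initial: VV[1]=[0, 0, 0]
Initial: VV[2]=[0, 0, 0]
Event 1: SEND 1->0: VV[1][1]++ -> VV[1]=[0, 1, 0], msg_vec=[0, 1, 0]; VV[0]=max(VV[0],msg_vec) then VV[0][0]++ -> VV[0]=[1, 1, 0]
Event 2: SEND 0->2: VV[0][0]++ -> VV[0]=[2, 1, 0], msg_vec=[2, 1, 0]; VV[2]=max(VV[2],msg_vec) then VV[2][2]++ -> VV[2]=[2, 1, 1]
Event 3: SEND 1->0: VV[1][1]++ -> VV[1]=[0, 2, 0], msg_vec=[0, 2, 0]; VV[0]=max(VV[0],msg_vec) then VV[0][0]++ -> VV[0]=[3, 2, 0]
Event 4: LOCAL 2: VV[2][2]++ -> VV[2]=[2, 1, 2]
Event 5: SEND 0->1: VV[0][0]++ -> VV[0]=[4, 2, 0], msg_vec=[4, 2, 0]; VV[1]=max(VV[1],msg_vec) then VV[1][1]++ -> VV[1]=[4, 3, 0]
Event 6: LOCAL 2: VV[2][2]++ -> VV[2]=[2, 1, 3]
Event 7: SEND 0->1: VV[0][0]++ -> VV[0]=[5, 2, 0], msg_vec=[5, 2, 0]; VV[1]=max(VV[1],msg_vec) then VV[1][1]++ -> VV[1]=[5, 4, 0]
Event 8: LOCAL 0: VV[0][0]++ -> VV[0]=[6, 2, 0]
Event 9: LOCAL 0: VV[0][0]++ -> VV[0]=[7, 2, 0]
Event 10: SEND 0->1: VV[0][0]++ -> VV[0]=[8, 2, 0], msg_vec=[8, 2, 0]; VV[1]=max(VV[1],msg_vec) then VV[1][1]++ -> VV[1]=[8, 5, 0]
Event 8 stamp: [6, 2, 0]
Event 10 stamp: [8, 2, 0]
[6, 2, 0] <= [8, 2, 0]? True
[8, 2, 0] <= [6, 2, 0]? False
Relation: before

Answer: before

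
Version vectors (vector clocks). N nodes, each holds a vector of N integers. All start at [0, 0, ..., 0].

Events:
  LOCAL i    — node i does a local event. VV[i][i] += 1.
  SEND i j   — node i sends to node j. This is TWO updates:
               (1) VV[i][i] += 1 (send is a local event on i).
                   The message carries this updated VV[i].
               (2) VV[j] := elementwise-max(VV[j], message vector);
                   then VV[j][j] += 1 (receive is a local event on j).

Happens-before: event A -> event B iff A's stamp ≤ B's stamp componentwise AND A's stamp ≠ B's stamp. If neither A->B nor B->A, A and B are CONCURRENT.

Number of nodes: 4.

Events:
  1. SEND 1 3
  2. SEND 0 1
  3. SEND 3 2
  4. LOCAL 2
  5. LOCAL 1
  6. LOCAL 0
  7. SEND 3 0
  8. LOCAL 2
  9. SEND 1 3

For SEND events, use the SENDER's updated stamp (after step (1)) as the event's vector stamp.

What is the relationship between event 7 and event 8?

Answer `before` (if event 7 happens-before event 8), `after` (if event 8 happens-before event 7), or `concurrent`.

Initial: VV[0]=[0, 0, 0, 0]
Initial: VV[1]=[0, 0, 0, 0]
Initial: VV[2]=[0, 0, 0, 0]
Initial: VV[3]=[0, 0, 0, 0]
Event 1: SEND 1->3: VV[1][1]++ -> VV[1]=[0, 1, 0, 0], msg_vec=[0, 1, 0, 0]; VV[3]=max(VV[3],msg_vec) then VV[3][3]++ -> VV[3]=[0, 1, 0, 1]
Event 2: SEND 0->1: VV[0][0]++ -> VV[0]=[1, 0, 0, 0], msg_vec=[1, 0, 0, 0]; VV[1]=max(VV[1],msg_vec) then VV[1][1]++ -> VV[1]=[1, 2, 0, 0]
Event 3: SEND 3->2: VV[3][3]++ -> VV[3]=[0, 1, 0, 2], msg_vec=[0, 1, 0, 2]; VV[2]=max(VV[2],msg_vec) then VV[2][2]++ -> VV[2]=[0, 1, 1, 2]
Event 4: LOCAL 2: VV[2][2]++ -> VV[2]=[0, 1, 2, 2]
Event 5: LOCAL 1: VV[1][1]++ -> VV[1]=[1, 3, 0, 0]
Event 6: LOCAL 0: VV[0][0]++ -> VV[0]=[2, 0, 0, 0]
Event 7: SEND 3->0: VV[3][3]++ -> VV[3]=[0, 1, 0, 3], msg_vec=[0, 1, 0, 3]; VV[0]=max(VV[0],msg_vec) then VV[0][0]++ -> VV[0]=[3, 1, 0, 3]
Event 8: LOCAL 2: VV[2][2]++ -> VV[2]=[0, 1, 3, 2]
Event 9: SEND 1->3: VV[1][1]++ -> VV[1]=[1, 4, 0, 0], msg_vec=[1, 4, 0, 0]; VV[3]=max(VV[3],msg_vec) then VV[3][3]++ -> VV[3]=[1, 4, 0, 4]
Event 7 stamp: [0, 1, 0, 3]
Event 8 stamp: [0, 1, 3, 2]
[0, 1, 0, 3] <= [0, 1, 3, 2]? False
[0, 1, 3, 2] <= [0, 1, 0, 3]? False
Relation: concurrent

Answer: concurrent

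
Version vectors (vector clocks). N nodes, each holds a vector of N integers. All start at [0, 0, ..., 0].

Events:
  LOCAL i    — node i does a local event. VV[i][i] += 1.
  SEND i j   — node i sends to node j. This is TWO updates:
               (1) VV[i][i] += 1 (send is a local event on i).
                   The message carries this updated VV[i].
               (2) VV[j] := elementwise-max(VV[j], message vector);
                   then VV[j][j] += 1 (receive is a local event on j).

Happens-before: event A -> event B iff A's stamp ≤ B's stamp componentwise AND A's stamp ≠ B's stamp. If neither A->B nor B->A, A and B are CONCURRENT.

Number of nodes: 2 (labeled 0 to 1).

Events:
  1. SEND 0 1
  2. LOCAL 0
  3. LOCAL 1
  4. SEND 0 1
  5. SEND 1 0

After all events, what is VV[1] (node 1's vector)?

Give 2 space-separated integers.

Answer: 3 4

Derivation:
Initial: VV[0]=[0, 0]
Initial: VV[1]=[0, 0]
Event 1: SEND 0->1: VV[0][0]++ -> VV[0]=[1, 0], msg_vec=[1, 0]; VV[1]=max(VV[1],msg_vec) then VV[1][1]++ -> VV[1]=[1, 1]
Event 2: LOCAL 0: VV[0][0]++ -> VV[0]=[2, 0]
Event 3: LOCAL 1: VV[1][1]++ -> VV[1]=[1, 2]
Event 4: SEND 0->1: VV[0][0]++ -> VV[0]=[3, 0], msg_vec=[3, 0]; VV[1]=max(VV[1],msg_vec) then VV[1][1]++ -> VV[1]=[3, 3]
Event 5: SEND 1->0: VV[1][1]++ -> VV[1]=[3, 4], msg_vec=[3, 4]; VV[0]=max(VV[0],msg_vec) then VV[0][0]++ -> VV[0]=[4, 4]
Final vectors: VV[0]=[4, 4]; VV[1]=[3, 4]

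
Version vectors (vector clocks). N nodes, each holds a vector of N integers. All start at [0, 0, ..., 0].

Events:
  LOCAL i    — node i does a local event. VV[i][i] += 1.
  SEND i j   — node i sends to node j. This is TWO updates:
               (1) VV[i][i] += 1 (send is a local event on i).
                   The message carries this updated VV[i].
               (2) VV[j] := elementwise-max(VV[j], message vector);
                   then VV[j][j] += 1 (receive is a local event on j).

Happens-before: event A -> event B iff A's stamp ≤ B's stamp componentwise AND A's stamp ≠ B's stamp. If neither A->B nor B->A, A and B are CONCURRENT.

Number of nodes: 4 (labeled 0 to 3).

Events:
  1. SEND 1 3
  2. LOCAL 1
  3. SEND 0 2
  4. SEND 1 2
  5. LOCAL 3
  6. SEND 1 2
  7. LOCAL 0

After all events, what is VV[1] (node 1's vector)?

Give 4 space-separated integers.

Initial: VV[0]=[0, 0, 0, 0]
Initial: VV[1]=[0, 0, 0, 0]
Initial: VV[2]=[0, 0, 0, 0]
Initial: VV[3]=[0, 0, 0, 0]
Event 1: SEND 1->3: VV[1][1]++ -> VV[1]=[0, 1, 0, 0], msg_vec=[0, 1, 0, 0]; VV[3]=max(VV[3],msg_vec) then VV[3][3]++ -> VV[3]=[0, 1, 0, 1]
Event 2: LOCAL 1: VV[1][1]++ -> VV[1]=[0, 2, 0, 0]
Event 3: SEND 0->2: VV[0][0]++ -> VV[0]=[1, 0, 0, 0], msg_vec=[1, 0, 0, 0]; VV[2]=max(VV[2],msg_vec) then VV[2][2]++ -> VV[2]=[1, 0, 1, 0]
Event 4: SEND 1->2: VV[1][1]++ -> VV[1]=[0, 3, 0, 0], msg_vec=[0, 3, 0, 0]; VV[2]=max(VV[2],msg_vec) then VV[2][2]++ -> VV[2]=[1, 3, 2, 0]
Event 5: LOCAL 3: VV[3][3]++ -> VV[3]=[0, 1, 0, 2]
Event 6: SEND 1->2: VV[1][1]++ -> VV[1]=[0, 4, 0, 0], msg_vec=[0, 4, 0, 0]; VV[2]=max(VV[2],msg_vec) then VV[2][2]++ -> VV[2]=[1, 4, 3, 0]
Event 7: LOCAL 0: VV[0][0]++ -> VV[0]=[2, 0, 0, 0]
Final vectors: VV[0]=[2, 0, 0, 0]; VV[1]=[0, 4, 0, 0]; VV[2]=[1, 4, 3, 0]; VV[3]=[0, 1, 0, 2]

Answer: 0 4 0 0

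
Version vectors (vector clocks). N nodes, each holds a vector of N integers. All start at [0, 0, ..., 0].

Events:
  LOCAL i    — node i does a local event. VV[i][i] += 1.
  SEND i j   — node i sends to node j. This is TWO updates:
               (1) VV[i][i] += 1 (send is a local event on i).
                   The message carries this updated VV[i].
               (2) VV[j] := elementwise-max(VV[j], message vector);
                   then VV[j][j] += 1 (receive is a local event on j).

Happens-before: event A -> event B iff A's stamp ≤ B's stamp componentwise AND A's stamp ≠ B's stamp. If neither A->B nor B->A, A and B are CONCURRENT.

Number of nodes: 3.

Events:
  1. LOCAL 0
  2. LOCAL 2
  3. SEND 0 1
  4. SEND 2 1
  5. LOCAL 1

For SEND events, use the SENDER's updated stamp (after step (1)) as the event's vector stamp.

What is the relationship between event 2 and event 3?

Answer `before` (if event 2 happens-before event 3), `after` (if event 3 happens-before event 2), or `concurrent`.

Answer: concurrent

Derivation:
Initial: VV[0]=[0, 0, 0]
Initial: VV[1]=[0, 0, 0]
Initial: VV[2]=[0, 0, 0]
Event 1: LOCAL 0: VV[0][0]++ -> VV[0]=[1, 0, 0]
Event 2: LOCAL 2: VV[2][2]++ -> VV[2]=[0, 0, 1]
Event 3: SEND 0->1: VV[0][0]++ -> VV[0]=[2, 0, 0], msg_vec=[2, 0, 0]; VV[1]=max(VV[1],msg_vec) then VV[1][1]++ -> VV[1]=[2, 1, 0]
Event 4: SEND 2->1: VV[2][2]++ -> VV[2]=[0, 0, 2], msg_vec=[0, 0, 2]; VV[1]=max(VV[1],msg_vec) then VV[1][1]++ -> VV[1]=[2, 2, 2]
Event 5: LOCAL 1: VV[1][1]++ -> VV[1]=[2, 3, 2]
Event 2 stamp: [0, 0, 1]
Event 3 stamp: [2, 0, 0]
[0, 0, 1] <= [2, 0, 0]? False
[2, 0, 0] <= [0, 0, 1]? False
Relation: concurrent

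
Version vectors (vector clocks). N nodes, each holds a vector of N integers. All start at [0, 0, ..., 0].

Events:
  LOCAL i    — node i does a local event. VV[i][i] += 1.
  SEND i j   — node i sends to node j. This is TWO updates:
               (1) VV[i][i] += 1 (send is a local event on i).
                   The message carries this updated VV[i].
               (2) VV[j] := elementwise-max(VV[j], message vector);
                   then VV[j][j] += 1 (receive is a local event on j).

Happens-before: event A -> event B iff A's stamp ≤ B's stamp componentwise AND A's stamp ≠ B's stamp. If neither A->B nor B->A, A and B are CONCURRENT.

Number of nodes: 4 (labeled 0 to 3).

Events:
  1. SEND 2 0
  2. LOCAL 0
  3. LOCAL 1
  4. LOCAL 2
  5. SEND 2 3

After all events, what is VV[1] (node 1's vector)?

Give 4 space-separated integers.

Answer: 0 1 0 0

Derivation:
Initial: VV[0]=[0, 0, 0, 0]
Initial: VV[1]=[0, 0, 0, 0]
Initial: VV[2]=[0, 0, 0, 0]
Initial: VV[3]=[0, 0, 0, 0]
Event 1: SEND 2->0: VV[2][2]++ -> VV[2]=[0, 0, 1, 0], msg_vec=[0, 0, 1, 0]; VV[0]=max(VV[0],msg_vec) then VV[0][0]++ -> VV[0]=[1, 0, 1, 0]
Event 2: LOCAL 0: VV[0][0]++ -> VV[0]=[2, 0, 1, 0]
Event 3: LOCAL 1: VV[1][1]++ -> VV[1]=[0, 1, 0, 0]
Event 4: LOCAL 2: VV[2][2]++ -> VV[2]=[0, 0, 2, 0]
Event 5: SEND 2->3: VV[2][2]++ -> VV[2]=[0, 0, 3, 0], msg_vec=[0, 0, 3, 0]; VV[3]=max(VV[3],msg_vec) then VV[3][3]++ -> VV[3]=[0, 0, 3, 1]
Final vectors: VV[0]=[2, 0, 1, 0]; VV[1]=[0, 1, 0, 0]; VV[2]=[0, 0, 3, 0]; VV[3]=[0, 0, 3, 1]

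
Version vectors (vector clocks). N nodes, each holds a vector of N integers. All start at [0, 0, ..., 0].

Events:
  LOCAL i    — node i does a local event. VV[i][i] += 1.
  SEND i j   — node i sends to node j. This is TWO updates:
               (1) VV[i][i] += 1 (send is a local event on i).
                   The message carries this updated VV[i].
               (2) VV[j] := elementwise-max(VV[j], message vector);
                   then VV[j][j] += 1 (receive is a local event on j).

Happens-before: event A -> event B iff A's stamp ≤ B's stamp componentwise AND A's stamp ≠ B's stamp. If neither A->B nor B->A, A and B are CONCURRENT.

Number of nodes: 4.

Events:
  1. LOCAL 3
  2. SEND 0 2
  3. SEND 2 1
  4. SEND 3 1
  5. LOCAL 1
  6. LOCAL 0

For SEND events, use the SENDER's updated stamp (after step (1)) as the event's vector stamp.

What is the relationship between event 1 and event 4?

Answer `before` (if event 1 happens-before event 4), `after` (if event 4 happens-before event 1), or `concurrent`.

Answer: before

Derivation:
Initial: VV[0]=[0, 0, 0, 0]
Initial: VV[1]=[0, 0, 0, 0]
Initial: VV[2]=[0, 0, 0, 0]
Initial: VV[3]=[0, 0, 0, 0]
Event 1: LOCAL 3: VV[3][3]++ -> VV[3]=[0, 0, 0, 1]
Event 2: SEND 0->2: VV[0][0]++ -> VV[0]=[1, 0, 0, 0], msg_vec=[1, 0, 0, 0]; VV[2]=max(VV[2],msg_vec) then VV[2][2]++ -> VV[2]=[1, 0, 1, 0]
Event 3: SEND 2->1: VV[2][2]++ -> VV[2]=[1, 0, 2, 0], msg_vec=[1, 0, 2, 0]; VV[1]=max(VV[1],msg_vec) then VV[1][1]++ -> VV[1]=[1, 1, 2, 0]
Event 4: SEND 3->1: VV[3][3]++ -> VV[3]=[0, 0, 0, 2], msg_vec=[0, 0, 0, 2]; VV[1]=max(VV[1],msg_vec) then VV[1][1]++ -> VV[1]=[1, 2, 2, 2]
Event 5: LOCAL 1: VV[1][1]++ -> VV[1]=[1, 3, 2, 2]
Event 6: LOCAL 0: VV[0][0]++ -> VV[0]=[2, 0, 0, 0]
Event 1 stamp: [0, 0, 0, 1]
Event 4 stamp: [0, 0, 0, 2]
[0, 0, 0, 1] <= [0, 0, 0, 2]? True
[0, 0, 0, 2] <= [0, 0, 0, 1]? False
Relation: before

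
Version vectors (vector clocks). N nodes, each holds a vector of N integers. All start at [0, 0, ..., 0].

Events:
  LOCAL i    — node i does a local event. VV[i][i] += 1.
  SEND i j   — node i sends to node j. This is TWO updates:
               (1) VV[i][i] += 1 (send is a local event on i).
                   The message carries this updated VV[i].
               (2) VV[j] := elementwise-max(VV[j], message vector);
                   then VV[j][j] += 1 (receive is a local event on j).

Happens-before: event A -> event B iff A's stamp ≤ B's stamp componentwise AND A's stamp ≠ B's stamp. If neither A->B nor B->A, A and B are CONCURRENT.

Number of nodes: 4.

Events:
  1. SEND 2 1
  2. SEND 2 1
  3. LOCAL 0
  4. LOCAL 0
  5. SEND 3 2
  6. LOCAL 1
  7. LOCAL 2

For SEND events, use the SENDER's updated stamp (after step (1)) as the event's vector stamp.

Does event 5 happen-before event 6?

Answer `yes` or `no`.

Initial: VV[0]=[0, 0, 0, 0]
Initial: VV[1]=[0, 0, 0, 0]
Initial: VV[2]=[0, 0, 0, 0]
Initial: VV[3]=[0, 0, 0, 0]
Event 1: SEND 2->1: VV[2][2]++ -> VV[2]=[0, 0, 1, 0], msg_vec=[0, 0, 1, 0]; VV[1]=max(VV[1],msg_vec) then VV[1][1]++ -> VV[1]=[0, 1, 1, 0]
Event 2: SEND 2->1: VV[2][2]++ -> VV[2]=[0, 0, 2, 0], msg_vec=[0, 0, 2, 0]; VV[1]=max(VV[1],msg_vec) then VV[1][1]++ -> VV[1]=[0, 2, 2, 0]
Event 3: LOCAL 0: VV[0][0]++ -> VV[0]=[1, 0, 0, 0]
Event 4: LOCAL 0: VV[0][0]++ -> VV[0]=[2, 0, 0, 0]
Event 5: SEND 3->2: VV[3][3]++ -> VV[3]=[0, 0, 0, 1], msg_vec=[0, 0, 0, 1]; VV[2]=max(VV[2],msg_vec) then VV[2][2]++ -> VV[2]=[0, 0, 3, 1]
Event 6: LOCAL 1: VV[1][1]++ -> VV[1]=[0, 3, 2, 0]
Event 7: LOCAL 2: VV[2][2]++ -> VV[2]=[0, 0, 4, 1]
Event 5 stamp: [0, 0, 0, 1]
Event 6 stamp: [0, 3, 2, 0]
[0, 0, 0, 1] <= [0, 3, 2, 0]? False. Equal? False. Happens-before: False

Answer: no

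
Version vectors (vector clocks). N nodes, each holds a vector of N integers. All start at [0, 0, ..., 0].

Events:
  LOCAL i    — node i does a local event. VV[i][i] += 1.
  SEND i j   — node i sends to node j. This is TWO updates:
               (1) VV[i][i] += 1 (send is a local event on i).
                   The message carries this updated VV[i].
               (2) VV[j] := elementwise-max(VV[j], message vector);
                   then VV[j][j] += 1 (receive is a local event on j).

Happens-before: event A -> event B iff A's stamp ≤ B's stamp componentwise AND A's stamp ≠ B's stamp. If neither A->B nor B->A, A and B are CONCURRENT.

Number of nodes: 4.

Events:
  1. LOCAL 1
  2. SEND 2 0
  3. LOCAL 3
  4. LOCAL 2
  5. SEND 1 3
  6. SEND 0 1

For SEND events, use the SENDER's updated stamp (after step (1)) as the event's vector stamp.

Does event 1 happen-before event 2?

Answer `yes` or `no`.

Answer: no

Derivation:
Initial: VV[0]=[0, 0, 0, 0]
Initial: VV[1]=[0, 0, 0, 0]
Initial: VV[2]=[0, 0, 0, 0]
Initial: VV[3]=[0, 0, 0, 0]
Event 1: LOCAL 1: VV[1][1]++ -> VV[1]=[0, 1, 0, 0]
Event 2: SEND 2->0: VV[2][2]++ -> VV[2]=[0, 0, 1, 0], msg_vec=[0, 0, 1, 0]; VV[0]=max(VV[0],msg_vec) then VV[0][0]++ -> VV[0]=[1, 0, 1, 0]
Event 3: LOCAL 3: VV[3][3]++ -> VV[3]=[0, 0, 0, 1]
Event 4: LOCAL 2: VV[2][2]++ -> VV[2]=[0, 0, 2, 0]
Event 5: SEND 1->3: VV[1][1]++ -> VV[1]=[0, 2, 0, 0], msg_vec=[0, 2, 0, 0]; VV[3]=max(VV[3],msg_vec) then VV[3][3]++ -> VV[3]=[0, 2, 0, 2]
Event 6: SEND 0->1: VV[0][0]++ -> VV[0]=[2, 0, 1, 0], msg_vec=[2, 0, 1, 0]; VV[1]=max(VV[1],msg_vec) then VV[1][1]++ -> VV[1]=[2, 3, 1, 0]
Event 1 stamp: [0, 1, 0, 0]
Event 2 stamp: [0, 0, 1, 0]
[0, 1, 0, 0] <= [0, 0, 1, 0]? False. Equal? False. Happens-before: False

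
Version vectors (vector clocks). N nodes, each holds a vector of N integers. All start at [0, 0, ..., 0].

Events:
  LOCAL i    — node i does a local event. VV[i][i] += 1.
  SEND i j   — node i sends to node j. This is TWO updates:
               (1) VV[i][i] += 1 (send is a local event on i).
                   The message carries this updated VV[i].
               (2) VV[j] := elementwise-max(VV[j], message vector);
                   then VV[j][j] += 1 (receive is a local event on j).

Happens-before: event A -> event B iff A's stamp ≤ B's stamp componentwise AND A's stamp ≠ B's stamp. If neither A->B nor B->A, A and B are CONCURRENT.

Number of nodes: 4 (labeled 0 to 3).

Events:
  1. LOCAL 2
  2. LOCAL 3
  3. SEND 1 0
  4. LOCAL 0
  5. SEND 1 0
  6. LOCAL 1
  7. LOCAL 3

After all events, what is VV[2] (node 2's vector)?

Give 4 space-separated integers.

Answer: 0 0 1 0

Derivation:
Initial: VV[0]=[0, 0, 0, 0]
Initial: VV[1]=[0, 0, 0, 0]
Initial: VV[2]=[0, 0, 0, 0]
Initial: VV[3]=[0, 0, 0, 0]
Event 1: LOCAL 2: VV[2][2]++ -> VV[2]=[0, 0, 1, 0]
Event 2: LOCAL 3: VV[3][3]++ -> VV[3]=[0, 0, 0, 1]
Event 3: SEND 1->0: VV[1][1]++ -> VV[1]=[0, 1, 0, 0], msg_vec=[0, 1, 0, 0]; VV[0]=max(VV[0],msg_vec) then VV[0][0]++ -> VV[0]=[1, 1, 0, 0]
Event 4: LOCAL 0: VV[0][0]++ -> VV[0]=[2, 1, 0, 0]
Event 5: SEND 1->0: VV[1][1]++ -> VV[1]=[0, 2, 0, 0], msg_vec=[0, 2, 0, 0]; VV[0]=max(VV[0],msg_vec) then VV[0][0]++ -> VV[0]=[3, 2, 0, 0]
Event 6: LOCAL 1: VV[1][1]++ -> VV[1]=[0, 3, 0, 0]
Event 7: LOCAL 3: VV[3][3]++ -> VV[3]=[0, 0, 0, 2]
Final vectors: VV[0]=[3, 2, 0, 0]; VV[1]=[0, 3, 0, 0]; VV[2]=[0, 0, 1, 0]; VV[3]=[0, 0, 0, 2]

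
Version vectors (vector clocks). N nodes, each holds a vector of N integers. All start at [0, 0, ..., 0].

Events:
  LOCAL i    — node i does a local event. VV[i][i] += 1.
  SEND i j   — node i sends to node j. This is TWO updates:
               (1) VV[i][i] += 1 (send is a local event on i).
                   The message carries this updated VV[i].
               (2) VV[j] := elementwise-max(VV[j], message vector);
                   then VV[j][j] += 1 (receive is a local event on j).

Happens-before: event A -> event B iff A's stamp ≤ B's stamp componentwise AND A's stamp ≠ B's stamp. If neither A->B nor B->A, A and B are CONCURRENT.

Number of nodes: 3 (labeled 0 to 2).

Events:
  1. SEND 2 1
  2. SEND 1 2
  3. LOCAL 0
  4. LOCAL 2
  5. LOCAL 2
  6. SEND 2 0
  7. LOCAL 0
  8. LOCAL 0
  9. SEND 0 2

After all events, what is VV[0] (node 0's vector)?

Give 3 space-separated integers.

Initial: VV[0]=[0, 0, 0]
Initial: VV[1]=[0, 0, 0]
Initial: VV[2]=[0, 0, 0]
Event 1: SEND 2->1: VV[2][2]++ -> VV[2]=[0, 0, 1], msg_vec=[0, 0, 1]; VV[1]=max(VV[1],msg_vec) then VV[1][1]++ -> VV[1]=[0, 1, 1]
Event 2: SEND 1->2: VV[1][1]++ -> VV[1]=[0, 2, 1], msg_vec=[0, 2, 1]; VV[2]=max(VV[2],msg_vec) then VV[2][2]++ -> VV[2]=[0, 2, 2]
Event 3: LOCAL 0: VV[0][0]++ -> VV[0]=[1, 0, 0]
Event 4: LOCAL 2: VV[2][2]++ -> VV[2]=[0, 2, 3]
Event 5: LOCAL 2: VV[2][2]++ -> VV[2]=[0, 2, 4]
Event 6: SEND 2->0: VV[2][2]++ -> VV[2]=[0, 2, 5], msg_vec=[0, 2, 5]; VV[0]=max(VV[0],msg_vec) then VV[0][0]++ -> VV[0]=[2, 2, 5]
Event 7: LOCAL 0: VV[0][0]++ -> VV[0]=[3, 2, 5]
Event 8: LOCAL 0: VV[0][0]++ -> VV[0]=[4, 2, 5]
Event 9: SEND 0->2: VV[0][0]++ -> VV[0]=[5, 2, 5], msg_vec=[5, 2, 5]; VV[2]=max(VV[2],msg_vec) then VV[2][2]++ -> VV[2]=[5, 2, 6]
Final vectors: VV[0]=[5, 2, 5]; VV[1]=[0, 2, 1]; VV[2]=[5, 2, 6]

Answer: 5 2 5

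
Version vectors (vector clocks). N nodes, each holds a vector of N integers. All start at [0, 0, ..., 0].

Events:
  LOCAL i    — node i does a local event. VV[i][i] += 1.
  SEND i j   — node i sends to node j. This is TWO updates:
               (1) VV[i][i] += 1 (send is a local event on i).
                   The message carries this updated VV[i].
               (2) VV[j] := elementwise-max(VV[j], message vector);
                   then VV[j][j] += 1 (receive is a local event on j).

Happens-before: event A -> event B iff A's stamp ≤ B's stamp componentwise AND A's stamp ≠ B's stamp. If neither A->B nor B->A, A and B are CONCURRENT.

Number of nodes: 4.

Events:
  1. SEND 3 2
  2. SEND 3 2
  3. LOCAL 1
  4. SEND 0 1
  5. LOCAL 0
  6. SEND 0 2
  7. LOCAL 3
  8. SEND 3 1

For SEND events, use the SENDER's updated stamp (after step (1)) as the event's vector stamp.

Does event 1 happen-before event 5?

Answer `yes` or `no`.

Answer: no

Derivation:
Initial: VV[0]=[0, 0, 0, 0]
Initial: VV[1]=[0, 0, 0, 0]
Initial: VV[2]=[0, 0, 0, 0]
Initial: VV[3]=[0, 0, 0, 0]
Event 1: SEND 3->2: VV[3][3]++ -> VV[3]=[0, 0, 0, 1], msg_vec=[0, 0, 0, 1]; VV[2]=max(VV[2],msg_vec) then VV[2][2]++ -> VV[2]=[0, 0, 1, 1]
Event 2: SEND 3->2: VV[3][3]++ -> VV[3]=[0, 0, 0, 2], msg_vec=[0, 0, 0, 2]; VV[2]=max(VV[2],msg_vec) then VV[2][2]++ -> VV[2]=[0, 0, 2, 2]
Event 3: LOCAL 1: VV[1][1]++ -> VV[1]=[0, 1, 0, 0]
Event 4: SEND 0->1: VV[0][0]++ -> VV[0]=[1, 0, 0, 0], msg_vec=[1, 0, 0, 0]; VV[1]=max(VV[1],msg_vec) then VV[1][1]++ -> VV[1]=[1, 2, 0, 0]
Event 5: LOCAL 0: VV[0][0]++ -> VV[0]=[2, 0, 0, 0]
Event 6: SEND 0->2: VV[0][0]++ -> VV[0]=[3, 0, 0, 0], msg_vec=[3, 0, 0, 0]; VV[2]=max(VV[2],msg_vec) then VV[2][2]++ -> VV[2]=[3, 0, 3, 2]
Event 7: LOCAL 3: VV[3][3]++ -> VV[3]=[0, 0, 0, 3]
Event 8: SEND 3->1: VV[3][3]++ -> VV[3]=[0, 0, 0, 4], msg_vec=[0, 0, 0, 4]; VV[1]=max(VV[1],msg_vec) then VV[1][1]++ -> VV[1]=[1, 3, 0, 4]
Event 1 stamp: [0, 0, 0, 1]
Event 5 stamp: [2, 0, 0, 0]
[0, 0, 0, 1] <= [2, 0, 0, 0]? False. Equal? False. Happens-before: False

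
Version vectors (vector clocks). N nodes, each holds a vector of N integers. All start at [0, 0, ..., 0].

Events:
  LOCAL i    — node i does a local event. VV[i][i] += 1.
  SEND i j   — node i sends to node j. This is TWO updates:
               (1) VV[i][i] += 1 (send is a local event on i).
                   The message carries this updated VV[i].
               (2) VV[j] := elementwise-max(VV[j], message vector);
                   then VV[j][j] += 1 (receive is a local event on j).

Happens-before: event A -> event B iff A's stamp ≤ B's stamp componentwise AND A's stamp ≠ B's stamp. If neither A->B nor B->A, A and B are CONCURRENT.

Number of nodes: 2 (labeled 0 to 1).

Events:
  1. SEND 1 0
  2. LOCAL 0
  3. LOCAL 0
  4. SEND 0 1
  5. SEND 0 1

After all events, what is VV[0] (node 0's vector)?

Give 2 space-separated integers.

Answer: 5 1

Derivation:
Initial: VV[0]=[0, 0]
Initial: VV[1]=[0, 0]
Event 1: SEND 1->0: VV[1][1]++ -> VV[1]=[0, 1], msg_vec=[0, 1]; VV[0]=max(VV[0],msg_vec) then VV[0][0]++ -> VV[0]=[1, 1]
Event 2: LOCAL 0: VV[0][0]++ -> VV[0]=[2, 1]
Event 3: LOCAL 0: VV[0][0]++ -> VV[0]=[3, 1]
Event 4: SEND 0->1: VV[0][0]++ -> VV[0]=[4, 1], msg_vec=[4, 1]; VV[1]=max(VV[1],msg_vec) then VV[1][1]++ -> VV[1]=[4, 2]
Event 5: SEND 0->1: VV[0][0]++ -> VV[0]=[5, 1], msg_vec=[5, 1]; VV[1]=max(VV[1],msg_vec) then VV[1][1]++ -> VV[1]=[5, 3]
Final vectors: VV[0]=[5, 1]; VV[1]=[5, 3]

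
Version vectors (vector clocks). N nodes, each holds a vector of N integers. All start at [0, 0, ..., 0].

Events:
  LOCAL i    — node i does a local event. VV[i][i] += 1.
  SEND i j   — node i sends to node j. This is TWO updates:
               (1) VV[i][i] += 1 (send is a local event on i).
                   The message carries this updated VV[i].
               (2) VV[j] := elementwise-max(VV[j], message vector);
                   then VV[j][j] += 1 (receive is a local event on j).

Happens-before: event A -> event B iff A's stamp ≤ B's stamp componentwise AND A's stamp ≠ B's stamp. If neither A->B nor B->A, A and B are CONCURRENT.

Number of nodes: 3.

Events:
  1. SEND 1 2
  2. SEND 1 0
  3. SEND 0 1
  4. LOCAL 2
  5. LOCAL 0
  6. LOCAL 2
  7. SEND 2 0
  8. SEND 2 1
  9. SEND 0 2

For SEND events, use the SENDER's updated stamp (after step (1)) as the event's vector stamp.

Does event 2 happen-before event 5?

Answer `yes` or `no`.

Initial: VV[0]=[0, 0, 0]
Initial: VV[1]=[0, 0, 0]
Initial: VV[2]=[0, 0, 0]
Event 1: SEND 1->2: VV[1][1]++ -> VV[1]=[0, 1, 0], msg_vec=[0, 1, 0]; VV[2]=max(VV[2],msg_vec) then VV[2][2]++ -> VV[2]=[0, 1, 1]
Event 2: SEND 1->0: VV[1][1]++ -> VV[1]=[0, 2, 0], msg_vec=[0, 2, 0]; VV[0]=max(VV[0],msg_vec) then VV[0][0]++ -> VV[0]=[1, 2, 0]
Event 3: SEND 0->1: VV[0][0]++ -> VV[0]=[2, 2, 0], msg_vec=[2, 2, 0]; VV[1]=max(VV[1],msg_vec) then VV[1][1]++ -> VV[1]=[2, 3, 0]
Event 4: LOCAL 2: VV[2][2]++ -> VV[2]=[0, 1, 2]
Event 5: LOCAL 0: VV[0][0]++ -> VV[0]=[3, 2, 0]
Event 6: LOCAL 2: VV[2][2]++ -> VV[2]=[0, 1, 3]
Event 7: SEND 2->0: VV[2][2]++ -> VV[2]=[0, 1, 4], msg_vec=[0, 1, 4]; VV[0]=max(VV[0],msg_vec) then VV[0][0]++ -> VV[0]=[4, 2, 4]
Event 8: SEND 2->1: VV[2][2]++ -> VV[2]=[0, 1, 5], msg_vec=[0, 1, 5]; VV[1]=max(VV[1],msg_vec) then VV[1][1]++ -> VV[1]=[2, 4, 5]
Event 9: SEND 0->2: VV[0][0]++ -> VV[0]=[5, 2, 4], msg_vec=[5, 2, 4]; VV[2]=max(VV[2],msg_vec) then VV[2][2]++ -> VV[2]=[5, 2, 6]
Event 2 stamp: [0, 2, 0]
Event 5 stamp: [3, 2, 0]
[0, 2, 0] <= [3, 2, 0]? True. Equal? False. Happens-before: True

Answer: yes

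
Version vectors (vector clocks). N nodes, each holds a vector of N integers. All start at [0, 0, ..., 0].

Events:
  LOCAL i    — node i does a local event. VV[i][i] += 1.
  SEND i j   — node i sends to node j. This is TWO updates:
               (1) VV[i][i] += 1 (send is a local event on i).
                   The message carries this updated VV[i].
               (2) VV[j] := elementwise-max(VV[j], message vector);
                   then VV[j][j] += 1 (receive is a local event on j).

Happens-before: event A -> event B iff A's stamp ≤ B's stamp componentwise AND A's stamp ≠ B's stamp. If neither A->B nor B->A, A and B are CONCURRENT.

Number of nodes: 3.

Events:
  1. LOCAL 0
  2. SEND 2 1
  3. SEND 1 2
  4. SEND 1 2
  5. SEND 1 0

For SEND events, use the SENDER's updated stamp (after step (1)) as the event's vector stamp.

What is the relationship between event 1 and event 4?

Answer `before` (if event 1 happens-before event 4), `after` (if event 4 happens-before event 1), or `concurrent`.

Initial: VV[0]=[0, 0, 0]
Initial: VV[1]=[0, 0, 0]
Initial: VV[2]=[0, 0, 0]
Event 1: LOCAL 0: VV[0][0]++ -> VV[0]=[1, 0, 0]
Event 2: SEND 2->1: VV[2][2]++ -> VV[2]=[0, 0, 1], msg_vec=[0, 0, 1]; VV[1]=max(VV[1],msg_vec) then VV[1][1]++ -> VV[1]=[0, 1, 1]
Event 3: SEND 1->2: VV[1][1]++ -> VV[1]=[0, 2, 1], msg_vec=[0, 2, 1]; VV[2]=max(VV[2],msg_vec) then VV[2][2]++ -> VV[2]=[0, 2, 2]
Event 4: SEND 1->2: VV[1][1]++ -> VV[1]=[0, 3, 1], msg_vec=[0, 3, 1]; VV[2]=max(VV[2],msg_vec) then VV[2][2]++ -> VV[2]=[0, 3, 3]
Event 5: SEND 1->0: VV[1][1]++ -> VV[1]=[0, 4, 1], msg_vec=[0, 4, 1]; VV[0]=max(VV[0],msg_vec) then VV[0][0]++ -> VV[0]=[2, 4, 1]
Event 1 stamp: [1, 0, 0]
Event 4 stamp: [0, 3, 1]
[1, 0, 0] <= [0, 3, 1]? False
[0, 3, 1] <= [1, 0, 0]? False
Relation: concurrent

Answer: concurrent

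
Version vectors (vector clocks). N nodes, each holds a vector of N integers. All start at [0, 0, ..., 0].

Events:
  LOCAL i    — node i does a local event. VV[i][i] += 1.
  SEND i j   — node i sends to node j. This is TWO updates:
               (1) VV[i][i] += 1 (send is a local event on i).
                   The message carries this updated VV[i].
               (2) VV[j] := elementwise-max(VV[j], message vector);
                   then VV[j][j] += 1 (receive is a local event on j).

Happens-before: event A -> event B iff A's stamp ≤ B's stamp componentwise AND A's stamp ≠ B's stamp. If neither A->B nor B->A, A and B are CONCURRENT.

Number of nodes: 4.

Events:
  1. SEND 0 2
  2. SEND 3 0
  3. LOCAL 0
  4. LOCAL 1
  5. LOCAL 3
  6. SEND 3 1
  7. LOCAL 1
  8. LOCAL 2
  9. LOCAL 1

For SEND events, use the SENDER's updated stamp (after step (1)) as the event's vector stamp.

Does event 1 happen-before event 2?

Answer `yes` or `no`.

Answer: no

Derivation:
Initial: VV[0]=[0, 0, 0, 0]
Initial: VV[1]=[0, 0, 0, 0]
Initial: VV[2]=[0, 0, 0, 0]
Initial: VV[3]=[0, 0, 0, 0]
Event 1: SEND 0->2: VV[0][0]++ -> VV[0]=[1, 0, 0, 0], msg_vec=[1, 0, 0, 0]; VV[2]=max(VV[2],msg_vec) then VV[2][2]++ -> VV[2]=[1, 0, 1, 0]
Event 2: SEND 3->0: VV[3][3]++ -> VV[3]=[0, 0, 0, 1], msg_vec=[0, 0, 0, 1]; VV[0]=max(VV[0],msg_vec) then VV[0][0]++ -> VV[0]=[2, 0, 0, 1]
Event 3: LOCAL 0: VV[0][0]++ -> VV[0]=[3, 0, 0, 1]
Event 4: LOCAL 1: VV[1][1]++ -> VV[1]=[0, 1, 0, 0]
Event 5: LOCAL 3: VV[3][3]++ -> VV[3]=[0, 0, 0, 2]
Event 6: SEND 3->1: VV[3][3]++ -> VV[3]=[0, 0, 0, 3], msg_vec=[0, 0, 0, 3]; VV[1]=max(VV[1],msg_vec) then VV[1][1]++ -> VV[1]=[0, 2, 0, 3]
Event 7: LOCAL 1: VV[1][1]++ -> VV[1]=[0, 3, 0, 3]
Event 8: LOCAL 2: VV[2][2]++ -> VV[2]=[1, 0, 2, 0]
Event 9: LOCAL 1: VV[1][1]++ -> VV[1]=[0, 4, 0, 3]
Event 1 stamp: [1, 0, 0, 0]
Event 2 stamp: [0, 0, 0, 1]
[1, 0, 0, 0] <= [0, 0, 0, 1]? False. Equal? False. Happens-before: False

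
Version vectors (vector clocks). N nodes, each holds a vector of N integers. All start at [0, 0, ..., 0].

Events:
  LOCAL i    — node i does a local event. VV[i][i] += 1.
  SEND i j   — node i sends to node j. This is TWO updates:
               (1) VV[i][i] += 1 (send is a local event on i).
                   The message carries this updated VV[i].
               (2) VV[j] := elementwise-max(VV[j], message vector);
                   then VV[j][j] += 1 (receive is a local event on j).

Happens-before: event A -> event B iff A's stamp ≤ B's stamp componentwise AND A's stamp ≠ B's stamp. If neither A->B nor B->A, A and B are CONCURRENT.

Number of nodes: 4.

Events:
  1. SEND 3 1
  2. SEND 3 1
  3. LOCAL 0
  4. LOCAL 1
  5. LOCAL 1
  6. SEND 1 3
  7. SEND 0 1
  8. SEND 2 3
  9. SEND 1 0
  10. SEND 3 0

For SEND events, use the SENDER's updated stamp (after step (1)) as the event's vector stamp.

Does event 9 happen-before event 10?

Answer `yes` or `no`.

Initial: VV[0]=[0, 0, 0, 0]
Initial: VV[1]=[0, 0, 0, 0]
Initial: VV[2]=[0, 0, 0, 0]
Initial: VV[3]=[0, 0, 0, 0]
Event 1: SEND 3->1: VV[3][3]++ -> VV[3]=[0, 0, 0, 1], msg_vec=[0, 0, 0, 1]; VV[1]=max(VV[1],msg_vec) then VV[1][1]++ -> VV[1]=[0, 1, 0, 1]
Event 2: SEND 3->1: VV[3][3]++ -> VV[3]=[0, 0, 0, 2], msg_vec=[0, 0, 0, 2]; VV[1]=max(VV[1],msg_vec) then VV[1][1]++ -> VV[1]=[0, 2, 0, 2]
Event 3: LOCAL 0: VV[0][0]++ -> VV[0]=[1, 0, 0, 0]
Event 4: LOCAL 1: VV[1][1]++ -> VV[1]=[0, 3, 0, 2]
Event 5: LOCAL 1: VV[1][1]++ -> VV[1]=[0, 4, 0, 2]
Event 6: SEND 1->3: VV[1][1]++ -> VV[1]=[0, 5, 0, 2], msg_vec=[0, 5, 0, 2]; VV[3]=max(VV[3],msg_vec) then VV[3][3]++ -> VV[3]=[0, 5, 0, 3]
Event 7: SEND 0->1: VV[0][0]++ -> VV[0]=[2, 0, 0, 0], msg_vec=[2, 0, 0, 0]; VV[1]=max(VV[1],msg_vec) then VV[1][1]++ -> VV[1]=[2, 6, 0, 2]
Event 8: SEND 2->3: VV[2][2]++ -> VV[2]=[0, 0, 1, 0], msg_vec=[0, 0, 1, 0]; VV[3]=max(VV[3],msg_vec) then VV[3][3]++ -> VV[3]=[0, 5, 1, 4]
Event 9: SEND 1->0: VV[1][1]++ -> VV[1]=[2, 7, 0, 2], msg_vec=[2, 7, 0, 2]; VV[0]=max(VV[0],msg_vec) then VV[0][0]++ -> VV[0]=[3, 7, 0, 2]
Event 10: SEND 3->0: VV[3][3]++ -> VV[3]=[0, 5, 1, 5], msg_vec=[0, 5, 1, 5]; VV[0]=max(VV[0],msg_vec) then VV[0][0]++ -> VV[0]=[4, 7, 1, 5]
Event 9 stamp: [2, 7, 0, 2]
Event 10 stamp: [0, 5, 1, 5]
[2, 7, 0, 2] <= [0, 5, 1, 5]? False. Equal? False. Happens-before: False

Answer: no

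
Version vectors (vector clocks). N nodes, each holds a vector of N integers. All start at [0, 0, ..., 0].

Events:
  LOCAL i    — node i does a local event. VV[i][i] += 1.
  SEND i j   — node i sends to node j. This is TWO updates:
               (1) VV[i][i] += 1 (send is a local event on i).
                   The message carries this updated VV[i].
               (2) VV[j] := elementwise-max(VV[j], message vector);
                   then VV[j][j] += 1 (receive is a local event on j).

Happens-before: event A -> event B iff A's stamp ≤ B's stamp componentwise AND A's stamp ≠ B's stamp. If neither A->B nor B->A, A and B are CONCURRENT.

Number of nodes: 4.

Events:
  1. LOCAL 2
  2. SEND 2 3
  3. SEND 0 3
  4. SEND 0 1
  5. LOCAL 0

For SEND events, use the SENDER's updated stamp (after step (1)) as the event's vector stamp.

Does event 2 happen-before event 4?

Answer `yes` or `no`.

Initial: VV[0]=[0, 0, 0, 0]
Initial: VV[1]=[0, 0, 0, 0]
Initial: VV[2]=[0, 0, 0, 0]
Initial: VV[3]=[0, 0, 0, 0]
Event 1: LOCAL 2: VV[2][2]++ -> VV[2]=[0, 0, 1, 0]
Event 2: SEND 2->3: VV[2][2]++ -> VV[2]=[0, 0, 2, 0], msg_vec=[0, 0, 2, 0]; VV[3]=max(VV[3],msg_vec) then VV[3][3]++ -> VV[3]=[0, 0, 2, 1]
Event 3: SEND 0->3: VV[0][0]++ -> VV[0]=[1, 0, 0, 0], msg_vec=[1, 0, 0, 0]; VV[3]=max(VV[3],msg_vec) then VV[3][3]++ -> VV[3]=[1, 0, 2, 2]
Event 4: SEND 0->1: VV[0][0]++ -> VV[0]=[2, 0, 0, 0], msg_vec=[2, 0, 0, 0]; VV[1]=max(VV[1],msg_vec) then VV[1][1]++ -> VV[1]=[2, 1, 0, 0]
Event 5: LOCAL 0: VV[0][0]++ -> VV[0]=[3, 0, 0, 0]
Event 2 stamp: [0, 0, 2, 0]
Event 4 stamp: [2, 0, 0, 0]
[0, 0, 2, 0] <= [2, 0, 0, 0]? False. Equal? False. Happens-before: False

Answer: no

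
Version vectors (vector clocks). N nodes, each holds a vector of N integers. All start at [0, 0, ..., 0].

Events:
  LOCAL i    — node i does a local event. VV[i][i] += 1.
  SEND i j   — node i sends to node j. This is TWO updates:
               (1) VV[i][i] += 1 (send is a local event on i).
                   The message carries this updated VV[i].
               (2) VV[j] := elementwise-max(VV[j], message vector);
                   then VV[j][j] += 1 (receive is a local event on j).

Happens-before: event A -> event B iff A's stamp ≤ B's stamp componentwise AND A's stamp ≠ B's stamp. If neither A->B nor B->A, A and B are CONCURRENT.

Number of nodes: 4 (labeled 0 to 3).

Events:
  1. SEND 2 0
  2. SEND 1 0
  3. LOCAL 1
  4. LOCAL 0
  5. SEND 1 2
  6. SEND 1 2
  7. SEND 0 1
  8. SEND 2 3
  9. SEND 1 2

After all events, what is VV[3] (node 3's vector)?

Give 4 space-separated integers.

Initial: VV[0]=[0, 0, 0, 0]
Initial: VV[1]=[0, 0, 0, 0]
Initial: VV[2]=[0, 0, 0, 0]
Initial: VV[3]=[0, 0, 0, 0]
Event 1: SEND 2->0: VV[2][2]++ -> VV[2]=[0, 0, 1, 0], msg_vec=[0, 0, 1, 0]; VV[0]=max(VV[0],msg_vec) then VV[0][0]++ -> VV[0]=[1, 0, 1, 0]
Event 2: SEND 1->0: VV[1][1]++ -> VV[1]=[0, 1, 0, 0], msg_vec=[0, 1, 0, 0]; VV[0]=max(VV[0],msg_vec) then VV[0][0]++ -> VV[0]=[2, 1, 1, 0]
Event 3: LOCAL 1: VV[1][1]++ -> VV[1]=[0, 2, 0, 0]
Event 4: LOCAL 0: VV[0][0]++ -> VV[0]=[3, 1, 1, 0]
Event 5: SEND 1->2: VV[1][1]++ -> VV[1]=[0, 3, 0, 0], msg_vec=[0, 3, 0, 0]; VV[2]=max(VV[2],msg_vec) then VV[2][2]++ -> VV[2]=[0, 3, 2, 0]
Event 6: SEND 1->2: VV[1][1]++ -> VV[1]=[0, 4, 0, 0], msg_vec=[0, 4, 0, 0]; VV[2]=max(VV[2],msg_vec) then VV[2][2]++ -> VV[2]=[0, 4, 3, 0]
Event 7: SEND 0->1: VV[0][0]++ -> VV[0]=[4, 1, 1, 0], msg_vec=[4, 1, 1, 0]; VV[1]=max(VV[1],msg_vec) then VV[1][1]++ -> VV[1]=[4, 5, 1, 0]
Event 8: SEND 2->3: VV[2][2]++ -> VV[2]=[0, 4, 4, 0], msg_vec=[0, 4, 4, 0]; VV[3]=max(VV[3],msg_vec) then VV[3][3]++ -> VV[3]=[0, 4, 4, 1]
Event 9: SEND 1->2: VV[1][1]++ -> VV[1]=[4, 6, 1, 0], msg_vec=[4, 6, 1, 0]; VV[2]=max(VV[2],msg_vec) then VV[2][2]++ -> VV[2]=[4, 6, 5, 0]
Final vectors: VV[0]=[4, 1, 1, 0]; VV[1]=[4, 6, 1, 0]; VV[2]=[4, 6, 5, 0]; VV[3]=[0, 4, 4, 1]

Answer: 0 4 4 1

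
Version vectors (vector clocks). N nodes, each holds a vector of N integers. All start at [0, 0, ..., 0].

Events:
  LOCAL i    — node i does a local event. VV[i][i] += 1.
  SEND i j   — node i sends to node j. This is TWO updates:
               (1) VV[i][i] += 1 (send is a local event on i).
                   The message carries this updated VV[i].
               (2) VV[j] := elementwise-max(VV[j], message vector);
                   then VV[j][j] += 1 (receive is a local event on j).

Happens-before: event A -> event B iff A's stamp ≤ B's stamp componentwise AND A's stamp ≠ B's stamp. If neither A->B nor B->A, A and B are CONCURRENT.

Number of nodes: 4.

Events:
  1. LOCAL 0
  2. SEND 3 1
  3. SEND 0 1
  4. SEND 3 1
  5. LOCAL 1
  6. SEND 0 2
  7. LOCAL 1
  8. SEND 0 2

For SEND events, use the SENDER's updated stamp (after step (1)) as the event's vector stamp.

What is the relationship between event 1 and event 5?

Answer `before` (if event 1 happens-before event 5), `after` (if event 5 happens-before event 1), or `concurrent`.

Initial: VV[0]=[0, 0, 0, 0]
Initial: VV[1]=[0, 0, 0, 0]
Initial: VV[2]=[0, 0, 0, 0]
Initial: VV[3]=[0, 0, 0, 0]
Event 1: LOCAL 0: VV[0][0]++ -> VV[0]=[1, 0, 0, 0]
Event 2: SEND 3->1: VV[3][3]++ -> VV[3]=[0, 0, 0, 1], msg_vec=[0, 0, 0, 1]; VV[1]=max(VV[1],msg_vec) then VV[1][1]++ -> VV[1]=[0, 1, 0, 1]
Event 3: SEND 0->1: VV[0][0]++ -> VV[0]=[2, 0, 0, 0], msg_vec=[2, 0, 0, 0]; VV[1]=max(VV[1],msg_vec) then VV[1][1]++ -> VV[1]=[2, 2, 0, 1]
Event 4: SEND 3->1: VV[3][3]++ -> VV[3]=[0, 0, 0, 2], msg_vec=[0, 0, 0, 2]; VV[1]=max(VV[1],msg_vec) then VV[1][1]++ -> VV[1]=[2, 3, 0, 2]
Event 5: LOCAL 1: VV[1][1]++ -> VV[1]=[2, 4, 0, 2]
Event 6: SEND 0->2: VV[0][0]++ -> VV[0]=[3, 0, 0, 0], msg_vec=[3, 0, 0, 0]; VV[2]=max(VV[2],msg_vec) then VV[2][2]++ -> VV[2]=[3, 0, 1, 0]
Event 7: LOCAL 1: VV[1][1]++ -> VV[1]=[2, 5, 0, 2]
Event 8: SEND 0->2: VV[0][0]++ -> VV[0]=[4, 0, 0, 0], msg_vec=[4, 0, 0, 0]; VV[2]=max(VV[2],msg_vec) then VV[2][2]++ -> VV[2]=[4, 0, 2, 0]
Event 1 stamp: [1, 0, 0, 0]
Event 5 stamp: [2, 4, 0, 2]
[1, 0, 0, 0] <= [2, 4, 0, 2]? True
[2, 4, 0, 2] <= [1, 0, 0, 0]? False
Relation: before

Answer: before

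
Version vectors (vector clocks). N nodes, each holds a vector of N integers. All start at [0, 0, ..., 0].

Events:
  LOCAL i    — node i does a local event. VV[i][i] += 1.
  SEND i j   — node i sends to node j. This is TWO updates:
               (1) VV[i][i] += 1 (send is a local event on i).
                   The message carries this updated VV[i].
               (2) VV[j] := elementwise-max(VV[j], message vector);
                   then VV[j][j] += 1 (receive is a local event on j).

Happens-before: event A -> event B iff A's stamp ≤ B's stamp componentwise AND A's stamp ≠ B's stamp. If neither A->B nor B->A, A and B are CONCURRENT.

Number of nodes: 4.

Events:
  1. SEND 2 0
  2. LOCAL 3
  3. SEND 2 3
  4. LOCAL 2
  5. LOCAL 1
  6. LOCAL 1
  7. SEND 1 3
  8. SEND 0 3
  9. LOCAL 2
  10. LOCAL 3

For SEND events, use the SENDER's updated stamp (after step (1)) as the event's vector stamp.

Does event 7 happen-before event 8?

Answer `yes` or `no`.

Answer: no

Derivation:
Initial: VV[0]=[0, 0, 0, 0]
Initial: VV[1]=[0, 0, 0, 0]
Initial: VV[2]=[0, 0, 0, 0]
Initial: VV[3]=[0, 0, 0, 0]
Event 1: SEND 2->0: VV[2][2]++ -> VV[2]=[0, 0, 1, 0], msg_vec=[0, 0, 1, 0]; VV[0]=max(VV[0],msg_vec) then VV[0][0]++ -> VV[0]=[1, 0, 1, 0]
Event 2: LOCAL 3: VV[3][3]++ -> VV[3]=[0, 0, 0, 1]
Event 3: SEND 2->3: VV[2][2]++ -> VV[2]=[0, 0, 2, 0], msg_vec=[0, 0, 2, 0]; VV[3]=max(VV[3],msg_vec) then VV[3][3]++ -> VV[3]=[0, 0, 2, 2]
Event 4: LOCAL 2: VV[2][2]++ -> VV[2]=[0, 0, 3, 0]
Event 5: LOCAL 1: VV[1][1]++ -> VV[1]=[0, 1, 0, 0]
Event 6: LOCAL 1: VV[1][1]++ -> VV[1]=[0, 2, 0, 0]
Event 7: SEND 1->3: VV[1][1]++ -> VV[1]=[0, 3, 0, 0], msg_vec=[0, 3, 0, 0]; VV[3]=max(VV[3],msg_vec) then VV[3][3]++ -> VV[3]=[0, 3, 2, 3]
Event 8: SEND 0->3: VV[0][0]++ -> VV[0]=[2, 0, 1, 0], msg_vec=[2, 0, 1, 0]; VV[3]=max(VV[3],msg_vec) then VV[3][3]++ -> VV[3]=[2, 3, 2, 4]
Event 9: LOCAL 2: VV[2][2]++ -> VV[2]=[0, 0, 4, 0]
Event 10: LOCAL 3: VV[3][3]++ -> VV[3]=[2, 3, 2, 5]
Event 7 stamp: [0, 3, 0, 0]
Event 8 stamp: [2, 0, 1, 0]
[0, 3, 0, 0] <= [2, 0, 1, 0]? False. Equal? False. Happens-before: False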